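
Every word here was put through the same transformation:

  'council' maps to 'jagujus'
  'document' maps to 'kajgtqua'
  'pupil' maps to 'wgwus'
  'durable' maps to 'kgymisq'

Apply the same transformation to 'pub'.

The shift depends on letter class: consonant c→j is +7, but vowel o→a is +12. Two shifts are in play — +12 for a/e/i/o/u, +7 for every other letter.
Applying it to pub: p(cons)+7=w, u(vowel)+12=g, b(cons)+7=i.

wgi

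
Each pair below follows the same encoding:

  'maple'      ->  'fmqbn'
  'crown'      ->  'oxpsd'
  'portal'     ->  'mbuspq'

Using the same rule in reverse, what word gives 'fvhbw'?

The output letters match the input read backwards, each shifted +1: maple reversed is elpam. The word is reversed, then every letter is shifted forward by 1.
Decoding fvhbw: shift back: f−1=e, v−1=u, h−1=g, b−1=a, w−1=v → eugav; then reverse → vague.

vague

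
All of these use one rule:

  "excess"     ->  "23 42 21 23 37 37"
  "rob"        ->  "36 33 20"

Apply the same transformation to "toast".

e is letter #5 and maps to 23: an offset of 18. The number is (letter's place in the alphabet, a=1) + 18.
Applying it to toast: t=20→38, o=15→33, a=1→19, s=19→37, t=20→38.

38 33 19 37 38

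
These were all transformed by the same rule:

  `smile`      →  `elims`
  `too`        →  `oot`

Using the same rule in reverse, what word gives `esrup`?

The word is simply reversed.
Decoding esrup: then reverse → purse.

purse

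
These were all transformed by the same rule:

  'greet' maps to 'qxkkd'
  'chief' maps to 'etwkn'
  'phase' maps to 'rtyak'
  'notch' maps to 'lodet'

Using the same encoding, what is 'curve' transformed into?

g(6)→q(16) and r(17)→x(23) fit y≡3x+24 (mod 26); the inverse of 3 mod 26 is 9. This is an affine cipher: with a=0,…,z=25, each position x becomes (3x+24) mod 26.
For curve: c(2)→3·2+24≡4=e; u(20)→3·20+24≡6=g; r(17)→3·17+24≡23=x; v(21)→3·21+24≡9=j; e(4)→3·4+24≡10=k (all mod 26).

egxjk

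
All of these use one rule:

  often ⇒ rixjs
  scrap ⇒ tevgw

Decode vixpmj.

Two steps: reverse the string, then apply a Caesar shift of +4.
Decoding vixpmj: shift back: v−4=r, i−4=e, x−4=t, p−4=l, m−4=i, j−4=f → retlif; then reverse → filter.

filter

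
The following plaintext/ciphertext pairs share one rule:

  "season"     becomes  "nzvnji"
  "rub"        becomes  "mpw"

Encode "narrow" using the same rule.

ivmmjr

Compare letters: s→n is +21, e→z is +21, a→v is +21 — a constant shift. Each letter is shifted forward by 21 in the alphabet (a Caesar shift of +21).
On narrow: n+21=i, a+21=v, r+21=m, r+21=m, o+21=j, w+21=r.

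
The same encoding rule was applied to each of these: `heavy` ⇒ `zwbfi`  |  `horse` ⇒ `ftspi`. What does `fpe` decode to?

The output letters match the input read backwards, each shifted +1: heavy reversed is yvaeh. Two steps: reverse the string, then apply a Caesar shift of +1.
Undoing it on fpe: shift back: f−1=e, p−1=o, e−1=d → eod; then reverse → doe.

doe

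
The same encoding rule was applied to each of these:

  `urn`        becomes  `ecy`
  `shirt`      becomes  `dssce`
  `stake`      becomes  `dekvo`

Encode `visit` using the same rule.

gsdse

The shift depends on letter class: consonant r→c is +11, but vowel u→e is +10. The rule splits by letter class: vowels +10, consonants +11.
Applying it to visit: v(cons)+11=g, i(vowel)+10=s, s(cons)+11=d, i(vowel)+10=s, t(cons)+11=e.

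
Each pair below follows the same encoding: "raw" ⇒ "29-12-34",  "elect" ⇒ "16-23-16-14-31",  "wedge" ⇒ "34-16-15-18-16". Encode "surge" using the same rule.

30-32-29-18-16

Letters become their 1-based position plus 11 (so a→12, b→13, …).
Applying it to surge: s=19→30, u=21→32, r=18→29, g=7→18, e=5→16.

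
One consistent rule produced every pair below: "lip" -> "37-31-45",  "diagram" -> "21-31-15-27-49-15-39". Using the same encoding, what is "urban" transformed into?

l(#12)→37 and i(#9)→31: differences scale by 2, so n = 2·pos + 13. Each letter becomes 2×(its alphabet position, a=1..z=26) + 13.
Applying it to urban: u=21→55, r=18→49, b=2→17, a=1→15, n=14→41.

55-49-17-15-41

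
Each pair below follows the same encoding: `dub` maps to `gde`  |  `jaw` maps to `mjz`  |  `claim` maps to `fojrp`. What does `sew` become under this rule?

Two shifts are in play — +9 for a/e/i/o/u, +3 for every other letter.
Applying it to sew: s(cons)+3=v, e(vowel)+9=n, w(cons)+3=z.

vnz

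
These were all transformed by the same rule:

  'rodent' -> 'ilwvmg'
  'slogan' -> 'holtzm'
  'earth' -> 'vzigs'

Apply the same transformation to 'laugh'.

Each pair mirrors across the alphabet (r↔i, o↔l, d↔w): positions sum to 25. Each letter is replaced by its mirror in the alphabet: a↔z, b↔y, c↔x, and so on (the Atbash cipher).
For laugh: l↔o, a↔z, u↔f, g↔t, h↔s.

ozfts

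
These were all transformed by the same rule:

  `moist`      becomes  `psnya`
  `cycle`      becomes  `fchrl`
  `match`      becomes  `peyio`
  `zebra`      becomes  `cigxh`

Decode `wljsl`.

theme

In moist: m→p is +3, o→s is +4, i→n is +5, s→y is +6 — the shift increases by 1 each position. Letter i (0-indexed) is shifted by i+3, so successive shifts are 3, 4, 5, ….
Undoing it on wljsl: w−3=t, l−4=h, j−5=e, s−6=m, l−7=e.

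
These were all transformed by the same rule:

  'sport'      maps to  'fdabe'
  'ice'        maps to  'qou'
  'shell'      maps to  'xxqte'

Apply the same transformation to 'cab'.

The output letters match the input read backwards, each shifted +12: sport reversed is trops. Two steps: reverse the string, then apply a Caesar shift of +12.
For cab: reverse → bac; then shift: b+12=n, a+12=m, c+12=o.

nmo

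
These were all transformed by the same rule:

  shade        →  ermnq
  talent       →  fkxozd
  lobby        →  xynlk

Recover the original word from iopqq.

It's a Vigenère-style cipher with numeric key [12,10]: position i shifts by key[i mod 2].
Reversing it on iopqq: i−12=w, o−10=e, p−12=d, q−10=g, q−12=e.

wedge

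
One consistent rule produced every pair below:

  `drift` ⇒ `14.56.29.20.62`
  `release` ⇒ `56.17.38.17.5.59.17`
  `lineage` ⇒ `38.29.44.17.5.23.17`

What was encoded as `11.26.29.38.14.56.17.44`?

children

d(#4)→14 and r(#18)→56: differences scale by 3, so n = 3·pos + 2. The formula is n = 3×(alphabet index, a=1) + 2.
Decoding 11.26.29.38.14.56.17.44: 11→(11−2)÷3=3=c, 26→(26−2)÷3=8=h, 29→(29−2)÷3=9=i, 38→(38−2)÷3=12=l, 14→(14−2)÷3=4=d, 56→(56−2)÷3=18=r, 17→(17−2)÷3=5=e, 44→(44−2)÷3=14=n.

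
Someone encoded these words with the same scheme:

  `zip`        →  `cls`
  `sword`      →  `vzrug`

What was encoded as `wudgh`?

Compare letters: z→c is +3, i→l is +3, p→s is +3 — a constant shift. Every letter moves 3 places later in the alphabet, wrapping around z→a.
Undoing it on wudgh: w−3=t, u−3=r, d−3=a, g−3=d, h−3=e.

trade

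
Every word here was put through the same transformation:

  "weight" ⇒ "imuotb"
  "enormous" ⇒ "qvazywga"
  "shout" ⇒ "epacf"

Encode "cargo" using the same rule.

oidoa

Shifts by position in weight: pos 0: w→i (+12), pos 1: e→m (+8), pos 2: i→u (+12), pos 3: g→o (+8) — repeating every 2. The shifts repeat in a cycle of length 2: positions 0,1,… shift by +12, +8, then the pattern repeats.
For cargo: c+12=o, a+8=i, r+12=d, g+8=o, o+12=a.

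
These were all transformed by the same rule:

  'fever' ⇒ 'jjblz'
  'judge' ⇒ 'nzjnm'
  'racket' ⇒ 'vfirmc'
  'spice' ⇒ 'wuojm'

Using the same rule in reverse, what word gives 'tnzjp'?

The shift increases by 1 at each position, starting from +4: 4, 5, 6, ….
Undoing it on tnzjp: t−4=p, n−5=i, z−6=t, j−7=c, p−8=h.

pitch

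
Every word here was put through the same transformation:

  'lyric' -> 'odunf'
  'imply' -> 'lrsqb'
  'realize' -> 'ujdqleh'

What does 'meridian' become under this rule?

Shifts by position in lyric: pos 0: l→o (+3), pos 1: y→d (+5), pos 2: r→u (+3), pos 3: i→n (+5) — repeating every 2. The shifts repeat in a cycle of length 2: positions 0,1,… shift by +3, +5, then the pattern repeats.
For meridian: m+3=p, e+5=j, r+3=u, i+5=n, d+3=g, i+5=n, a+3=d, n+5=s.

pjungnds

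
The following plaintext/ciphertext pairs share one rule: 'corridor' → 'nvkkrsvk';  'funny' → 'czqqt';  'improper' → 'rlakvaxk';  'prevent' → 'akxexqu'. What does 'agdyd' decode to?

c(2)→n(13) and o(14)→v(21) fit y≡5x+3 (mod 26); the inverse of 5 mod 26 is 21. Treating letters as 0–25, the rule is x ↦ 5x + 3 (mod 26).
Undoing it on agdyd: a(0)→21·(0−3)≡15=p; g(6)→21·(6−3)≡11=l; d(3)→21·(3−3)≡0=a; y(24)→21·(24−3)≡25=z; d(3)→21·(3−3)≡0=a (all mod 26).

plaza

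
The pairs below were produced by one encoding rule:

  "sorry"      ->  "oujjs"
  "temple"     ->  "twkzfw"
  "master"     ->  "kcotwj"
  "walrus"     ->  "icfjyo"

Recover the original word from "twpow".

tense

s(18)→o(14) and o(14)→u(20) fit y≡5x+2 (mod 26); the inverse of 5 mod 26 is 21. Each letter's alphabet position (a=0..z=25) is mapped through 5·x+2 mod 26 — an affine cipher.
Decoding twpow: t(19)→21·(19−2)≡19=t; w(22)→21·(22−2)≡4=e; p(15)→21·(15−2)≡13=n; o(14)→21·(14−2)≡18=s; w(22)→21·(22−2)≡4=e (all mod 26).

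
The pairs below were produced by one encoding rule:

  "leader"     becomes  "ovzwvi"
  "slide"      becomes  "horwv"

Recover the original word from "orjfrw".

liquid

Each pair mirrors across the alphabet (l↔o, e↔v, a↔z): positions sum to 25. This is the alphabet-reversal cipher (Atbash): a becomes z, b becomes y, etc.
Decoding orjfrw: o↔l, r↔i, j↔q, f↔u, r↔i, w↔d.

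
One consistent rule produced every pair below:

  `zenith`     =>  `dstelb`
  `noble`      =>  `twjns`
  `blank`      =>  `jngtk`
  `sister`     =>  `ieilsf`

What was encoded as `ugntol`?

z(25)→d(3) and e(4)→s(18) fit y≡3x+6 (mod 26); the inverse of 3 mod 26 is 9. Each letter's alphabet position (a=0..z=25) is mapped through 3·x+6 mod 26 — an affine cipher.
Undoing it on ugntol: u(20)→9·(20−6)≡22=w; g(6)→9·(6−6)≡0=a; n(13)→9·(13−6)≡11=l; t(19)→9·(19−6)≡13=n; o(14)→9·(14−6)≡20=u; l(11)→9·(11−6)≡19=t (all mod 26).

walnut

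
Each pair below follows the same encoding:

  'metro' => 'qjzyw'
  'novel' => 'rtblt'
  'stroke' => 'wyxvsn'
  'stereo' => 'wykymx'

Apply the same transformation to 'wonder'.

In metro: m→q is +4, e→j is +5, t→z is +6, r→y is +7 — the shift increases by 1 each position. Letter i (0-indexed) is shifted by i+4, so successive shifts are 4, 5, 6, ….
On wonder: w+4=a, o+5=t, n+6=t, d+7=k, e+8=m, r+9=a.

attkma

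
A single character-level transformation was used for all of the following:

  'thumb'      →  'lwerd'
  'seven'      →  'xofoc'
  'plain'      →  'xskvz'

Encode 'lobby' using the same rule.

The output letters match the input read backwards, each shifted +10: thumb reversed is bmuht. The word is reversed, then every letter is shifted forward by 10.
On lobby: reverse → ybbol; then shift: y+10=i, b+10=l, b+10=l, o+10=y, l+10=v.

illyv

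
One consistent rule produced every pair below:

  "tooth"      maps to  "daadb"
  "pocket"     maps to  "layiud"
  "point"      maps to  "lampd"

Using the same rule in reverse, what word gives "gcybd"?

yacht

Treating letters as 0–25, the rule is x ↦ 11x + 2 (mod 26).
Undoing it on gcybd: g(6)→19·(6−2)≡24=y; c(2)→19·(2−2)≡0=a; y(24)→19·(24−2)≡2=c; b(1)→19·(1−2)≡7=h; d(3)→19·(3−2)≡19=t (all mod 26).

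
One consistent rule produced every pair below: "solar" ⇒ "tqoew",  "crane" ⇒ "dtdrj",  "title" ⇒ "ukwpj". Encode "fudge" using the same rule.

gwgkj

In solar: s→t is +1, o→q is +2, l→o is +3, a→e is +4 — the shift increases by 1 each position. Each letter shifts forward by (position + 1), i.e. 1, 2, 3, … — the shift grows by one for each successive letter.
On fudge: f+1=g, u+2=w, d+3=g, g+4=k, e+5=j.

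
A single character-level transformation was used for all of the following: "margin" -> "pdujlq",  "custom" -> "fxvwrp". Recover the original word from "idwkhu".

father

Compare letters: m→p is +3, a→d is +3, r→u is +3 — a constant shift. Every letter moves 3 places later in the alphabet, wrapping around z→a.
Decoding idwkhu: i−3=f, d−3=a, w−3=t, k−3=h, h−3=e, u−3=r.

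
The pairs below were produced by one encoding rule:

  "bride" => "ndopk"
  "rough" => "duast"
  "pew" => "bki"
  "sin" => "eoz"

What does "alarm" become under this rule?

gxgdy

The shift depends on letter class: consonant b→n is +12, but vowel i→o is +6. Vowels shift forward by 6 and consonants shift forward by 12.
Applying it to alarm: a(vowel)+6=g, l(cons)+12=x, a(vowel)+6=g, r(cons)+12=d, m(cons)+12=y.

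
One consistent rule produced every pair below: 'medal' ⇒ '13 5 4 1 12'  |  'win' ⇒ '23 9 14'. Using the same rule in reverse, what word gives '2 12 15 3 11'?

Letters become their 1-indexed alphabet positions: a=1 … z=26.
Decoding 2 12 15 3 11: 2=b, 12=l, 15=o, 3=c, 11=k.

block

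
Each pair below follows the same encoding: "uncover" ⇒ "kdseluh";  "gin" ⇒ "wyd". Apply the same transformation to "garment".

wqhcudj

Compare letters: u→k is +16, n→d is +16, c→s is +16 — a constant shift. This is a Caesar cipher with shift 16.
On garment: g+16=w, a+16=q, r+16=h, m+16=c, e+16=u, n+16=d, t+16=j.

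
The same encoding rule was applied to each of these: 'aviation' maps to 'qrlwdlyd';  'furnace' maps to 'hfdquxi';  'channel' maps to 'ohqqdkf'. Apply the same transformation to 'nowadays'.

vbdgdzrq

The output letters match the input read backwards, each shifted +3: aviation reversed is noitaiva. The word is reversed, then every letter is shifted forward by 3.
For nowadays: reverse → syadawon; then shift: s+3=v, y+3=b, a+3=d, d+3=g, a+3=d, w+3=z, o+3=r, n+3=q.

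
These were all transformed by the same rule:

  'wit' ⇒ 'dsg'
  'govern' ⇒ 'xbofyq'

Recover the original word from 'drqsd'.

tight

The output letters match the input read backwards, each shifted +10: wit reversed is tiw. Two steps: reverse the string, then apply a Caesar shift of +10.
Undoing it on drqsd: shift back: d−10=t, r−10=h, q−10=g, s−10=i, d−10=t → thgit; then reverse → tight.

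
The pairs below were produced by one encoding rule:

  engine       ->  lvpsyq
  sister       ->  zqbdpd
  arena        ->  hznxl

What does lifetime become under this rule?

In engine: e→l is +7, n→v is +8, g→p is +9, i→s is +10 — the shift increases by 1 each position. Letter i (0-indexed) is shifted by i+7, so successive shifts are 7, 8, 9, ….
For lifetime: l+7=s, i+8=q, f+9=o, e+10=o, t+11=e, i+12=u, m+13=z, e+14=s.

sqooeuzs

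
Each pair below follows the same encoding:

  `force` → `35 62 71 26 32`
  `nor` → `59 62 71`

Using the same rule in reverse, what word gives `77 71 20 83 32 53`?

f(#6)→35 and o(#15)→62: differences scale by 3, so n = 3·pos + 17. The formula is n = 3×(alphabet index, a=1) + 17.
Decoding 77 71 20 83 32 53: 77→(77−17)÷3=20=t, 71→(71−17)÷3=18=r, 20→(20−17)÷3=1=a, 83→(83−17)÷3=22=v, 32→(32−17)÷3=5=e, 53→(53−17)÷3=12=l.

travel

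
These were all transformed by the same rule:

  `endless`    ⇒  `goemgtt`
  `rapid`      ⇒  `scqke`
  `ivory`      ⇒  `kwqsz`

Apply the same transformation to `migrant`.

The shift depends on letter class: consonant n→o is +1, but vowel e→g is +2. Vowels shift forward by 2 and consonants shift forward by 1.
On migrant: m(cons)+1=n, i(vowel)+2=k, g(cons)+1=h, r(cons)+1=s, a(vowel)+2=c, n(cons)+1=o, t(cons)+1=u.

nkhscou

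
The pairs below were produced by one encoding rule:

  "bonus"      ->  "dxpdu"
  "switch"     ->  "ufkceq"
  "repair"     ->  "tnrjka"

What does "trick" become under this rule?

It's a Vigenère-style cipher with numeric key [2,9]: position i shifts by key[i mod 2].
For trick: t+2=v, r+9=a, i+2=k, c+9=l, k+2=m.

vaklm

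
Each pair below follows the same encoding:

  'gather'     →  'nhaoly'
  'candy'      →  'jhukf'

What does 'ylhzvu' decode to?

reason

Compare letters: g→n is +7, a→h is +7, t→a is +7 — a constant shift. It's a constant shift of +7 (ROT7).
Undoing it on ylhzvu: y−7=r, l−7=e, h−7=a, z−7=s, v−7=o, u−7=n.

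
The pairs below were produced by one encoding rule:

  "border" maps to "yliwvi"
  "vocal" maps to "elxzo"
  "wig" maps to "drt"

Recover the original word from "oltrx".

Letters are reflected about the middle of the alphabet (position → 25−position): Atbash.
Decoding oltrx: o↔l, l↔o, t↔g, r↔i, x↔c.

logic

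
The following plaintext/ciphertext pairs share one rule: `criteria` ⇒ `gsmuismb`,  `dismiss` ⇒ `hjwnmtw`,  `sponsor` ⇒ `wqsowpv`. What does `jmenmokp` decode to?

flamingo

Shifts by position in criteria: pos 0: c→g (+4), pos 1: r→s (+1), pos 2: i→m (+4), pos 3: t→u (+1) — repeating every 2. It's a Vigenère-style cipher with numeric key [4,1]: position i shifts by key[i mod 2].
Decoding jmenmokp: j−4=f, m−1=l, e−4=a, n−1=m, m−4=i, o−1=n, k−4=g, p−1=o.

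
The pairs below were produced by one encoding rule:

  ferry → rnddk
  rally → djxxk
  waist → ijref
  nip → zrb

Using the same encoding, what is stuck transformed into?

efdow

The shift depends on letter class: consonant f→r is +12, but vowel e→n is +9. Vowels shift forward by 9 and consonants shift forward by 12.
Applying it to stuck: s(cons)+12=e, t(cons)+12=f, u(vowel)+9=d, c(cons)+12=o, k(cons)+12=w.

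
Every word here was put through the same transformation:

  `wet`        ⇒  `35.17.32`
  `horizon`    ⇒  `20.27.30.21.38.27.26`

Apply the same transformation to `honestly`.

w is letter #23 and maps to 35: an offset of 12. The number is (letter's place in the alphabet, a=1) + 12.
On honestly: h=8→20, o=15→27, n=14→26, e=5→17, s=19→31, t=20→32, l=12→24, y=25→37.

20.27.26.17.31.32.24.37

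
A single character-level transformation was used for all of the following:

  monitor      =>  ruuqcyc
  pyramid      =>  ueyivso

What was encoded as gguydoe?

banquet

In monitor: m→r is +5, o→u is +6, n→u is +7, i→q is +8 — the shift increases by 1 each position. Each letter shifts forward by (position + 5), i.e. 5, 6, 7, … — the shift grows by one for each successive letter.
Decoding gguydoe: g−5=b, g−6=a, u−7=n, y−8=q, d−9=u, o−10=e, e−11=t.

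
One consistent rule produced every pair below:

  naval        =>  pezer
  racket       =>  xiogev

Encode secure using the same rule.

ivygiw

The output letters match the input read backwards, each shifted +4: naval reversed is lavan. The word is reversed, then every letter is shifted forward by 4.
On secure: reverse → eruces; then shift: e+4=i, r+4=v, u+4=y, c+4=g, e+4=i, s+4=w.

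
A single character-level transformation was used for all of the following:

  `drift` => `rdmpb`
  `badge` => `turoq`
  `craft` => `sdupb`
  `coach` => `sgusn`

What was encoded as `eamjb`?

quilt

Treating letters as 0–25, the rule is x ↦ 25x + 20 (mod 26).
Undoing it on eamjb: e(4)→25·(4−20)≡16=q; a(0)→25·(0−20)≡20=u; m(12)→25·(12−20)≡8=i; j(9)→25·(9−20)≡11=l; b(1)→25·(1−20)≡19=t (all mod 26).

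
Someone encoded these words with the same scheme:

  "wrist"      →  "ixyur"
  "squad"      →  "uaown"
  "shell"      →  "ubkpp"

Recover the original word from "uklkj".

seven

w(22)→i(8) and r(17)→x(23) fit y≡23x+22 (mod 26); the inverse of 23 mod 26 is 17. Treating letters as 0–25, the rule is x ↦ 23x + 22 (mod 26).
Reversing it on uklkj: u(20)→17·(20−22)≡18=s; k(10)→17·(10−22)≡4=e; l(11)→17·(11−22)≡21=v; k(10)→17·(10−22)≡4=e; j(9)→17·(9−22)≡13=n (all mod 26).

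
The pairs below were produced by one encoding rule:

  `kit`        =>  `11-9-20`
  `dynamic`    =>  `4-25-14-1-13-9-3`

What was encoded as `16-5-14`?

k is letter #11 and maps to 11: an offset of 0. Each letter is replaced by its alphabet position (a=1, b=2, …, z=26).
Undoing it on 16-5-14: 16=p, 5=e, 14=n.

pen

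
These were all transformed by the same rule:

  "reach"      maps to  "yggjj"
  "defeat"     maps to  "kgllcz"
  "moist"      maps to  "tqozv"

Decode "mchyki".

Shifts by position in reach: pos 0: r→y (+7), pos 1: e→g (+2), pos 2: a→g (+6), pos 3: c→j (+7), pos 4: h→j (+2) — repeating every 3. The shifts repeat in a cycle of length 3: positions 0,1,… shift by +7, +2, +6, then the pattern repeats.
Undoing it on mchyki: m−7=f, c−2=a, h−6=b, y−7=r, k−2=i, i−6=c.

fabric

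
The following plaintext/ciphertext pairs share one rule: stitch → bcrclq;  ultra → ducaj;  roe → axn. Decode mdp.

dug

Compare letters: s→b is +9, t→c is +9, i→r is +9 — a constant shift. Each letter is shifted forward by 9 in the alphabet (a Caesar shift of +9).
Reversing it on mdp: m−9=d, d−9=u, p−9=g.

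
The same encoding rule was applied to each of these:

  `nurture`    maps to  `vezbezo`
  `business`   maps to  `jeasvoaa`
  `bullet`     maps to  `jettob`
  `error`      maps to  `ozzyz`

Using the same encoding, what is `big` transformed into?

The shift depends on letter class: consonant n→v is +8, but vowel u→e is +10. The rule splits by letter class: vowels +10, consonants +8.
Applying it to big: b(cons)+8=j, i(vowel)+10=s, g(cons)+8=o.

jso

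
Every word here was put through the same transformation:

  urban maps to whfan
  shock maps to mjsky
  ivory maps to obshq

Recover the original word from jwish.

This is an affine cipher: with a=0,…,z=25, each position x becomes (5x+0) mod 26.
Reversing it on jwish: j(9)→21·(9−0)≡7=h; w(22)→21·(22−0)≡20=u; i(8)→21·(8−0)≡12=m; s(18)→21·(18−0)≡14=o; h(7)→21·(7−0)≡17=r (all mod 26).

humor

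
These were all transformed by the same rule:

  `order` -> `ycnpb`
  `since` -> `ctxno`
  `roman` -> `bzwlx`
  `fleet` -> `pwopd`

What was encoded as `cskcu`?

shark

The shifts repeat in a cycle of length 2: positions 0,1,… shift by +10, +11, then the pattern repeats.
Reversing it on cskcu: c−10=s, s−11=h, k−10=a, c−11=r, u−10=k.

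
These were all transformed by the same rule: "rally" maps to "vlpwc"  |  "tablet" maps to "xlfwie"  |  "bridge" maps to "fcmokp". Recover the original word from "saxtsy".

option

Shifts by position in rally: pos 0: r→v (+4), pos 1: a→l (+11), pos 2: l→p (+4), pos 3: l→w (+11) — repeating every 2. It's a Vigenère-style cipher with numeric key [4,11]: position i shifts by key[i mod 2].
Undoing it on saxtsy: s−4=o, a−11=p, x−4=t, t−11=i, s−4=o, y−11=n.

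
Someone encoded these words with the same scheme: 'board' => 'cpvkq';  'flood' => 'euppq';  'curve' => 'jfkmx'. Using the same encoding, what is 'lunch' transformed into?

b(1)→c(2) and o(14)→p(15) fit y≡7x+21 (mod 26); the inverse of 7 mod 26 is 15. Treating letters as 0–25, the rule is x ↦ 7x + 21 (mod 26).
On lunch: l(11)→7·11+21≡20=u; u(20)→7·20+21≡5=f; n(13)→7·13+21≡8=i; c(2)→7·2+21≡9=j; h(7)→7·7+21≡18=s (all mod 26).

ufijs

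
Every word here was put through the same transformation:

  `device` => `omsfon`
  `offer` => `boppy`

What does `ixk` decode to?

The output letters match the input read backwards, each shifted +10: device reversed is ecived. Read the word backwards and shift each letter +10.
Reversing it on ixk: shift back: i−10=y, x−10=n, k−10=a → yna; then reverse → any.

any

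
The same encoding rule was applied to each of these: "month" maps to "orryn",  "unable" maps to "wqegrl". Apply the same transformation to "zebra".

bhfwg

In month: m→o is +2, o→r is +3, n→r is +4, t→y is +5 — the shift increases by 1 each position. Each letter shifts forward by (position + 2), i.e. 2, 3, 4, … — the shift grows by one for each successive letter.
For zebra: z+2=b, e+3=h, b+4=f, r+5=w, a+6=g.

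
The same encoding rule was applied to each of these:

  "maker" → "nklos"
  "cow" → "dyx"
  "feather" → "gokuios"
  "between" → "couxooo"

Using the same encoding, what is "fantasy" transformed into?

gkouktz

The shift depends on letter class: consonant m→n is +1, but vowel a→k is +10. Vowels shift forward by 10 and consonants shift forward by 1.
Applying it to fantasy: f(cons)+1=g, a(vowel)+10=k, n(cons)+1=o, t(cons)+1=u, a(vowel)+10=k, s(cons)+1=t, y(cons)+1=z.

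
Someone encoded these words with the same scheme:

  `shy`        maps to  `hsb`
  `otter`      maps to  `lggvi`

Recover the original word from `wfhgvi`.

Each pair mirrors across the alphabet (s↔h, h↔s, y↔b): positions sum to 25. Letters are reflected about the middle of the alphabet (position → 25−position): Atbash.
Reversing it on wfhgvi: w↔d, f↔u, h↔s, g↔t, v↔e, i↔r.

duster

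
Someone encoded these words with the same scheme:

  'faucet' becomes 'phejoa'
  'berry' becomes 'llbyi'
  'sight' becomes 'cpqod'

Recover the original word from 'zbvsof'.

Shifts by position in faucet: pos 0: f→p (+10), pos 1: a→h (+7), pos 2: u→e (+10), pos 3: c→j (+7) — repeating every 2. A repeating key of period 2 is used — shifts +10, +7 over and over.
Reversing it on zbvsof: z−10=p, b−7=u, v−10=l, s−7=l, o−10=e, f−7=y.

pulley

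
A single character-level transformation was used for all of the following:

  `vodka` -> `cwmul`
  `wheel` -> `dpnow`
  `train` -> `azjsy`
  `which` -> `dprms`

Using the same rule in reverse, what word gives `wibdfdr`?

pasture

Letter i (0-indexed) is shifted by i+7, so successive shifts are 7, 8, 9, ….
Decoding wibdfdr: w−7=p, i−8=a, b−9=s, d−10=t, f−11=u, d−12=r, r−13=e.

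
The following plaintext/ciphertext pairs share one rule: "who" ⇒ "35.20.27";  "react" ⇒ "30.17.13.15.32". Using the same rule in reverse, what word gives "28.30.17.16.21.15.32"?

w is letter #23 and maps to 35: an offset of 12. Each letter is replaced by its alphabet position (a=1..z=26) + 12.
Reversing it on 28.30.17.16.21.15.32: 28→(28−12)÷1=16=p, 30→(30−12)÷1=18=r, 17→(17−12)÷1=5=e, 16→(16−12)÷1=4=d, 21→(21−12)÷1=9=i, 15→(15−12)÷1=3=c, 32→(32−12)÷1=20=t.

predict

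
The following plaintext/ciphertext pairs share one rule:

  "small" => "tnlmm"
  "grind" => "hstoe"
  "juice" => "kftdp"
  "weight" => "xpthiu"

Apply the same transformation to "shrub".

The shift depends on letter class: consonant s→t is +1, but vowel a→l is +11. Vowels shift forward by 11 and consonants shift forward by 1.
For shrub: s(cons)+1=t, h(cons)+1=i, r(cons)+1=s, u(vowel)+11=f, b(cons)+1=c.

tisfc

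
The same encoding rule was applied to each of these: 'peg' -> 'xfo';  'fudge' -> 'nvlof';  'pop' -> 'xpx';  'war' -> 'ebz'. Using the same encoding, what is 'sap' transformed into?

Vowels shift forward by 1 and consonants shift forward by 8.
Applying it to sap: s(cons)+8=a, a(vowel)+1=b, p(cons)+8=x.

abx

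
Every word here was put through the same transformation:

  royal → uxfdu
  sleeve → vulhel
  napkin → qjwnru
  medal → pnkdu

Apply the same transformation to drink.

gapqt

Shifts by position in royal: pos 0: r→u (+3), pos 1: o→x (+9), pos 2: y→f (+7), pos 3: a→d (+3), pos 4: l→u (+9) — repeating every 3. It's a Vigenère-style cipher with numeric key [3,9,7]: position i shifts by key[i mod 3].
Applying it to drink: d+3=g, r+9=a, i+7=p, n+3=q, k+9=t.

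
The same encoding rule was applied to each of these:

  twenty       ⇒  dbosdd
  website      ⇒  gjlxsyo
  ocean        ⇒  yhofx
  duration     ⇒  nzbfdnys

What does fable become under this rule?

A repeating key of period 2 is used — shifts +10, +5 over and over.
For fable: f+10=p, a+5=f, b+10=l, l+5=q, e+10=o.

pflqo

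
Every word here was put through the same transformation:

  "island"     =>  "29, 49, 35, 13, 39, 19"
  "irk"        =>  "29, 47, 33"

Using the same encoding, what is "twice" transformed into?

i(#9)→29 and s(#19)→49: differences scale by 2, so n = 2·pos + 11. The formula is n = 2×(alphabet index, a=1) + 11.
On twice: t=20→51, w=23→57, i=9→29, c=3→17, e=5→21.

51, 57, 29, 17, 21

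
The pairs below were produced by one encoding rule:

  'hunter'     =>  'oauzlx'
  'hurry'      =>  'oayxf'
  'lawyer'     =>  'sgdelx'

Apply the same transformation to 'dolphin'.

kusvoou

Shifts by position in hunter: pos 0: h→o (+7), pos 1: u→a (+6), pos 2: n→u (+7), pos 3: t→z (+6) — repeating every 2. A repeating key of period 2 is used — shifts +7, +6 over and over.
Applying it to dolphin: d+7=k, o+6=u, l+7=s, p+6=v, h+7=o, i+6=o, n+7=u.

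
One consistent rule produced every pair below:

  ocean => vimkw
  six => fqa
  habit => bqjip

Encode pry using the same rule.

gzx

Read the word backwards and shift each letter +8.
Applying it to pry: reverse → yrp; then shift: y+8=g, r+8=z, p+8=x.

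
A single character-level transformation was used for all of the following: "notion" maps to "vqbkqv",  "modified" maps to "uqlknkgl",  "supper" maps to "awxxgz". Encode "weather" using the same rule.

egcbpgz

The shift depends on letter class: consonant n→v is +8, but vowel o→q is +2. Two shifts are in play — +2 for a/e/i/o/u, +8 for every other letter.
For weather: w(cons)+8=e, e(vowel)+2=g, a(vowel)+2=c, t(cons)+8=b, h(cons)+8=p, e(vowel)+2=g, r(cons)+8=z.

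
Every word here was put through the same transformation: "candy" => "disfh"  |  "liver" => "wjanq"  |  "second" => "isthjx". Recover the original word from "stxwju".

The output letters match the input read backwards, each shifted +5: candy reversed is ydnac. Two steps: reverse the string, then apply a Caesar shift of +5.
Reversing it on stxwju: shift back: s−5=n, t−5=o, x−5=s, w−5=r, j−5=e, u−5=p → nosrep; then reverse → person.

person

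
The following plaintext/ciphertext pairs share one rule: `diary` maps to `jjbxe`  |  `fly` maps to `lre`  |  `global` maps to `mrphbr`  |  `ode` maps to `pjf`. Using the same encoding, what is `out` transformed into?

pvz

Vowels shift forward by 1 and consonants shift forward by 6.
On out: o(vowel)+1=p, u(vowel)+1=v, t(cons)+6=z.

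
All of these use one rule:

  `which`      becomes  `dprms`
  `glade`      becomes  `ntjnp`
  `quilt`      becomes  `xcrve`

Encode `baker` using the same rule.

Letter i (0-indexed) is shifted by i+7, so successive shifts are 7, 8, 9, ….
For baker: b+7=i, a+8=i, k+9=t, e+10=o, r+11=c.

iitoc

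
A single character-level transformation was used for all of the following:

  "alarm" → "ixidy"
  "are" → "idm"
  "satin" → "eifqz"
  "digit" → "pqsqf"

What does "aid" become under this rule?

iqp

The rule splits by letter class: vowels +8, consonants +12.
Applying it to aid: a(vowel)+8=i, i(vowel)+8=q, d(cons)+12=p.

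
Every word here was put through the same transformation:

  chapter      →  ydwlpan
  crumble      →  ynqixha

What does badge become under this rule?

xwzca

Compare letters: c→y is +22, h→d is +22, a→w is +22 — a constant shift. It's a constant shift of +22 (ROT22).
Applying it to badge: b+22=x, a+22=w, d+22=z, g+22=c, e+22=a.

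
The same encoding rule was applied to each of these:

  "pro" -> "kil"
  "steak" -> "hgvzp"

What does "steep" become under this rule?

hgvvk

Each pair mirrors across the alphabet (p↔k, r↔i, o↔l): positions sum to 25. Each letter is replaced by its mirror in the alphabet: a↔z, b↔y, c↔x, and so on (the Atbash cipher).
For steep: s↔h, t↔g, e↔v, e↔v, p↔k.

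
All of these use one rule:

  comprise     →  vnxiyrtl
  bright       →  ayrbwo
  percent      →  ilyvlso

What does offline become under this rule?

nggcrsl

Each letter's alphabet position (a=0..z=25) is mapped through 21·x+5 mod 26 — an affine cipher.
Applying it to offline: o(14)→21·14+5≡13=n; f(5)→21·5+5≡6=g; f(5)→21·5+5≡6=g; l(11)→21·11+5≡2=c; i(8)→21·8+5≡17=r; n(13)→21·13+5≡18=s; e(4)→21·4+5≡11=l (all mod 26).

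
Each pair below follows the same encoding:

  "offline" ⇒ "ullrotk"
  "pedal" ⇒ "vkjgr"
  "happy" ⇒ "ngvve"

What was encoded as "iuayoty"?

Compare letters: o→u is +6, f→l is +6, f→l is +6 — a constant shift. Each letter is shifted forward by 6 in the alphabet (a Caesar shift of +6).
Reversing it on iuayoty: i−6=c, u−6=o, a−6=u, y−6=s, o−6=i, t−6=n, y−6=s.

cousins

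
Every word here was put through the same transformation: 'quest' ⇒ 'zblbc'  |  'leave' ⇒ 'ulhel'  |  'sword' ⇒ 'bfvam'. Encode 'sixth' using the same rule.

The shift depends on letter class: consonant q→z is +9, but vowel u→b is +7. Vowels shift forward by 7 and consonants shift forward by 9.
For sixth: s(cons)+9=b, i(vowel)+7=p, x(cons)+9=g, t(cons)+9=c, h(cons)+9=q.

bpgcq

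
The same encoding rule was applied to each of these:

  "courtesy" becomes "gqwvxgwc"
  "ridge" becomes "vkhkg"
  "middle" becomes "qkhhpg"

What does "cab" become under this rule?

The rule splits by letter class: vowels +2, consonants +4.
For cab: c(cons)+4=g, a(vowel)+2=c, b(cons)+4=f.

gcf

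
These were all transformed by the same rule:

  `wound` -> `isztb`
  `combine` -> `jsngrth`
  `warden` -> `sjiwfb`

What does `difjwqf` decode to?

already

Two steps: reverse the string, then apply a Caesar shift of +5.
Undoing it on difjwqf: shift back: d−5=y, i−5=d, f−5=a, j−5=e, w−5=r, q−5=l, f−5=a → ydaerla; then reverse → already.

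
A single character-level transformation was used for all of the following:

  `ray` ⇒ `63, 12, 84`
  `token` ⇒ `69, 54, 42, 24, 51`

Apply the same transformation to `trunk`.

r(#18)→63 and a(#1)→12: differences scale by 3, so n = 3·pos + 9. With a=1..z=26, the number is 3·pos + 9.
For trunk: t=20→69, r=18→63, u=21→72, n=14→51, k=11→42.

69, 63, 72, 51, 42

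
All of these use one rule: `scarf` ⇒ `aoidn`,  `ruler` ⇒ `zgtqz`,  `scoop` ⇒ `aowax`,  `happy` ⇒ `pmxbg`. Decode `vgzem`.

nurse

Shifts by position in scarf: pos 0: s→a (+8), pos 1: c→o (+12), pos 2: a→i (+8), pos 3: r→d (+12) — repeating every 2. It's a Vigenère-style cipher with numeric key [8,12]: position i shifts by key[i mod 2].
Decoding vgzem: v−8=n, g−12=u, z−8=r, e−12=s, m−8=e.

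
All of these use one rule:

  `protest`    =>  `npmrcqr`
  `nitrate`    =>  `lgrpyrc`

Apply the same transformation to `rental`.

It's a constant shift of +24 (ROT24).
On rental: r+24=p, e+24=c, n+24=l, t+24=r, a+24=y, l+24=j.

pclryj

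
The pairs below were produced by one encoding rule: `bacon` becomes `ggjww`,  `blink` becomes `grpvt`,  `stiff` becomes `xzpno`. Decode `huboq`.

In bacon: b→g is +5, a→g is +6, c→j is +7, o→w is +8 — the shift increases by 1 each position. Each letter shifts forward by (position + 5), i.e. 5, 6, 7, … — the shift grows by one for each successive letter.
Reversing it on huboq: h−5=c, u−6=o, b−7=u, o−8=g, q−9=h.

cough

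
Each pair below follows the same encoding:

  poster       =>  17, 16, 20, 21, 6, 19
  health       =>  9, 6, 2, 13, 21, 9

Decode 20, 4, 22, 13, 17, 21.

p is letter #16 and maps to 17: an offset of 1. The number is (letter's place in the alphabet, a=1) + 1.
Decoding 20, 4, 22, 13, 17, 21: 20→(20−1)÷1=19=s, 4→(4−1)÷1=3=c, 22→(22−1)÷1=21=u, 13→(13−1)÷1=12=l, 17→(17−1)÷1=16=p, 21→(21−1)÷1=20=t.

sculpt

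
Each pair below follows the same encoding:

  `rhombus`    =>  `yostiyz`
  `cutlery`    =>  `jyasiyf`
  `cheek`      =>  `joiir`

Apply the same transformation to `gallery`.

Two shifts are in play — +4 for a/e/i/o/u, +7 for every other letter.
Applying it to gallery: g(cons)+7=n, a(vowel)+4=e, l(cons)+7=s, l(cons)+7=s, e(vowel)+4=i, r(cons)+7=y, y(cons)+7=f.

nessiyf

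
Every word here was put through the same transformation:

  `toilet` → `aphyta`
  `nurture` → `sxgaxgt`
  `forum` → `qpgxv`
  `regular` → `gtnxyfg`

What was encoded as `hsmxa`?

Treating letters as 0–25, the rule is x ↦ 23x + 5 (mod 26).
Reversing it on hsmxa: h(7)→17·(7−5)≡8=i; s(18)→17·(18−5)≡13=n; m(12)→17·(12−5)≡15=p; x(23)→17·(23−5)≡20=u; a(0)→17·(0−5)≡19=t (all mod 26).

input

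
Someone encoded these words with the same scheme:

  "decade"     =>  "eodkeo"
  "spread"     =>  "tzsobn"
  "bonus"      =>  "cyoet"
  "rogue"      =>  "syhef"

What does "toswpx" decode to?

Shifts by position in decade: pos 0: d→e (+1), pos 1: e→o (+10), pos 2: c→d (+1), pos 3: a→k (+10) — repeating every 2. The shifts repeat in a cycle of length 2: positions 0,1,… shift by +1, +10, then the pattern repeats.
Undoing it on toswpx: t−1=s, o−10=e, s−1=r, w−10=m, p−1=o, x−10=n.

sermon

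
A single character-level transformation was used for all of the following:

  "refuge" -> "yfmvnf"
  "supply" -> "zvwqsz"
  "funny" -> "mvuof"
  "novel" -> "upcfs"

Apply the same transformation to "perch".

Shifts by position in refuge: pos 0: r→y (+7), pos 1: e→f (+1), pos 2: f→m (+7), pos 3: u→v (+1) — repeating every 2. It's a Vigenère-style cipher with numeric key [7,1]: position i shifts by key[i mod 2].
Applying it to perch: p+7=w, e+1=f, r+7=y, c+1=d, h+7=o.

wfydo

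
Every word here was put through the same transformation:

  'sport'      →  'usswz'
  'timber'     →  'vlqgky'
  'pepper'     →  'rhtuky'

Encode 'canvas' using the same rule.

In sport: s→u is +2, p→s is +3, o→s is +4, r→w is +5 — the shift increases by 1 each position. Each letter shifts forward by (position + 2), i.e. 2, 3, 4, … — the shift grows by one for each successive letter.
For canvas: c+2=e, a+3=d, n+4=r, v+5=a, a+6=g, s+7=z.

edragz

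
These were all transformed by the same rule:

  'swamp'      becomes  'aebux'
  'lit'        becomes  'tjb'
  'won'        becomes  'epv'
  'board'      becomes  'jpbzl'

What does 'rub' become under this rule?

zvj

The shift depends on letter class: consonant s→a is +8, but vowel a→b is +1. Two shifts are in play — +1 for a/e/i/o/u, +8 for every other letter.
Applying it to rub: r(cons)+8=z, u(vowel)+1=v, b(cons)+8=j.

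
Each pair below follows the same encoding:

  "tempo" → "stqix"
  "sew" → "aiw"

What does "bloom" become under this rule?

qsspf

The output letters match the input read backwards, each shifted +4: tempo reversed is opmet. Read the word backwards and shift each letter +4.
Applying it to bloom: reverse → moolb; then shift: m+4=q, o+4=s, o+4=s, l+4=p, b+4=f.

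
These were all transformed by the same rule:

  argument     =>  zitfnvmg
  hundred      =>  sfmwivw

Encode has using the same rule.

szh

Each pair mirrors across the alphabet (a↔z, r↔i, g↔t): positions sum to 25. Letters are reflected about the middle of the alphabet (position → 25−position): Atbash.
On has: h↔s, a↔z, s↔h.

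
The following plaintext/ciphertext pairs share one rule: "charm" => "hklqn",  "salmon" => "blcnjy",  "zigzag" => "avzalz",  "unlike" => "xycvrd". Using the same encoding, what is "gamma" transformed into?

c(2)→h(7) and h(7)→k(10) fit y≡11x+11 (mod 26); the inverse of 11 mod 26 is 19. Each letter's alphabet position (a=0..z=25) is mapped through 11·x+11 mod 26 — an affine cipher.
Applying it to gamma: g(6)→11·6+11≡25=z; a(0)→11·0+11≡11=l; m(12)→11·12+11≡13=n; m(12)→11·12+11≡13=n; a(0)→11·0+11≡11=l (all mod 26).

zlnnl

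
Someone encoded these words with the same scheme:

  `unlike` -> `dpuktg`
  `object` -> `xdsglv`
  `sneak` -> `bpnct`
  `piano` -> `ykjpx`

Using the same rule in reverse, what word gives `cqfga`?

tower

Shifts by position in unlike: pos 0: u→d (+9), pos 1: n→p (+2), pos 2: l→u (+9), pos 3: i→k (+2) — repeating every 2. The shifts repeat in a cycle of length 2: positions 0,1,… shift by +9, +2, then the pattern repeats.
Decoding cqfga: c−9=t, q−2=o, f−9=w, g−2=e, a−9=r.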